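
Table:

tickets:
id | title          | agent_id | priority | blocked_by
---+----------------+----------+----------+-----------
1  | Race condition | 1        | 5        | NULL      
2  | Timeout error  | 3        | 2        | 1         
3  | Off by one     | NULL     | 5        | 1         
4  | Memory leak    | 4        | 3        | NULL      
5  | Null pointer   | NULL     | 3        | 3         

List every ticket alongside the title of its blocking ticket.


This is a self-join: tickets is joined to a second copy of itself, matching each row's blocked_by to another row's id. Use LEFT JOIN so rows with blocked_by=NULL are kept.
  - ticket 1 (Race condition): blocked_by=NULL -> NULL
  - ticket 2 (Timeout error): blocked_by=1 -> Race condition
  - ticket 3 (Off by one): blocked_by=1 -> Race condition
  - ticket 4 (Memory leak): blocked_by=NULL -> NULL
  - ticket 5 (Null pointer): blocked_by=3 -> Off by one

SQL:
SELECT a.title AS item, b.title AS blocked_by
FROM tickets a
LEFT JOIN tickets b ON a.blocked_by = b.id

Result:
item           | blocked_by    
---------------+---------------
Race condition | NULL          
Timeout error  | Race condition
Off by one     | Race condition
Memory leak    | NULL          
Null pointer   | Off by one    


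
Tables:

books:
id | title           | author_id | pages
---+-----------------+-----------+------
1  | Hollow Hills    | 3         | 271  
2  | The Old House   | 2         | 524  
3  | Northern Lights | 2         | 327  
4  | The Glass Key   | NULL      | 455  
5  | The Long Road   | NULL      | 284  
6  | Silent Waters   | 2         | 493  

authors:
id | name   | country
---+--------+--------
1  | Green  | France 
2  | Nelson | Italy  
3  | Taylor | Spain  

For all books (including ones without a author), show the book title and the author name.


LEFT JOIN keeps every row from books (the left table); where author_id has no match in authors, the author columns become NULL. Walk through each book:
  - book 1 (Hollow Hills): author_id=3 -> matches Taylor
  - book 2 (The Old House): author_id=2 -> matches Nelson
  - book 3 (Northern Lights): author_id=2 -> matches Nelson
  - book 4 (The Glass Key): author_id=NULL, no match -> kept with NULL
  - book 5 (The Long Road): author_id=NULL, no match -> kept with NULL
  - book 6 (Silent Waters): author_id=2 -> matches Nelson
All 6 rows appear; 2 have NULL author.

SQL:
SELECT a.title, b.name AS author
FROM books a
LEFT JOIN authors b ON a.author_id = b.id

Result:
title           | author
----------------+-------
Hollow Hills    | Taylor
The Old House   | Nelson
Northern Lights | Nelson
The Glass Key   | NULL  
The Long Road   | NULL  
Silent Waters   | Nelson


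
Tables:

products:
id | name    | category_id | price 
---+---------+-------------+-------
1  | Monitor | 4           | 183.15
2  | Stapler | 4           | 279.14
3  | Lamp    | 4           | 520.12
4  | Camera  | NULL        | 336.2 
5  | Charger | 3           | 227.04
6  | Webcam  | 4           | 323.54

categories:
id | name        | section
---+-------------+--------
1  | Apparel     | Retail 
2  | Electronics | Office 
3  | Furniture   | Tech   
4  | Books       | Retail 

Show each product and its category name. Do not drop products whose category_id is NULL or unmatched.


LEFT JOIN keeps every row from products (the left table); where category_id has no match in categories, the category columns become NULL. Walk through each product:
  - product 1 (Monitor): category_id=4 -> matches Books
  - product 2 (Stapler): category_id=4 -> matches Books
  - product 3 (Lamp): category_id=4 -> matches Books
  - product 4 (Camera): category_id=NULL, no match -> kept with NULL
  - product 5 (Charger): category_id=3 -> matches Furniture
  - product 6 (Webcam): category_id=4 -> matches Books
All 6 rows appear; 1 has NULL category.

SQL:
SELECT a.name, b.name AS category
FROM products a
LEFT JOIN categories b ON a.category_id = b.id

Result:
name    | category 
--------+----------
Monitor | Books    
Stapler | Books    
Lamp    | Books    
Camera  | NULL     
Charger | Furniture
Webcam  | Books    


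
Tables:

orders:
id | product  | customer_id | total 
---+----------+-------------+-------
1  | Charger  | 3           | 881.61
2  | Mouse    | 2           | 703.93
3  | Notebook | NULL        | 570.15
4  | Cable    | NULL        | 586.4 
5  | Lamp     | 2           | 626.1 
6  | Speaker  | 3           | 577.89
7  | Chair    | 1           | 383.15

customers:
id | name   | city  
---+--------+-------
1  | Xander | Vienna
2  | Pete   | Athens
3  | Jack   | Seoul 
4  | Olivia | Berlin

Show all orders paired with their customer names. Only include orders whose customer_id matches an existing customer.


INNER JOIN keeps only orders rows whose customer_id matches an id in customers. Walk through each order:
  - order 1 (Charger): customer_id=3 -> matches Jack
  - order 2 (Mouse): customer_id=2 -> matches Pete
  - order 3 (Notebook): customer_id=NULL, no match -> dropped
  - order 4 (Cable): customer_id=NULL, no match -> dropped
  - order 5 (Lamp): customer_id=2 -> matches Pete
  - order 6 (Speaker): customer_id=3 -> matches Jack
  - order 7 (Chair): customer_id=1 -> matches Xander
So 2 of 7 rows are dropped.

SQL:
SELECT a.product, b.name AS customer
FROM orders a
INNER JOIN customers b ON a.customer_id = b.id

Result:
product | customer
--------+---------
Charger | Jack    
Mouse   | Pete    
Lamp    | Pete    
Speaker | Jack    
Chair   | Xander  


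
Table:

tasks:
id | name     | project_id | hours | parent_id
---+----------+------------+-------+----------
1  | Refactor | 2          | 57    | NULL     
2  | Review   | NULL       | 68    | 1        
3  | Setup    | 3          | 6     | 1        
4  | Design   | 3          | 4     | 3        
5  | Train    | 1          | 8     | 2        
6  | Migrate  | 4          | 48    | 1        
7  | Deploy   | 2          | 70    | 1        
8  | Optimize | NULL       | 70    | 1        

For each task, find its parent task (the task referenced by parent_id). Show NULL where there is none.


This is a self-join: tasks is joined to a second copy of itself, matching each row's parent_id to another row's id. Use LEFT JOIN so rows with parent_id=NULL are kept.
  - task 1 (Refactor): parent_id=NULL -> NULL
  - task 2 (Review): parent_id=1 -> Refactor
  - task 3 (Setup): parent_id=1 -> Refactor
  - task 4 (Design): parent_id=3 -> Setup
  - task 5 (Train): parent_id=2 -> Review
  - task 6 (Migrate): parent_id=1 -> Refactor
  - task 7 (Deploy): parent_id=1 -> Refactor
  - task 8 (Optimize): parent_id=1 -> Refactor

SQL:
SELECT a.name AS item, b.name AS parent
FROM tasks a
LEFT JOIN tasks b ON a.parent_id = b.id

Result:
item     | parent  
---------+---------
Refactor | NULL    
Review   | Refactor
Setup    | Refactor
Design   | Setup   
Train    | Review  
Migrate  | Refactor
Deploy   | Refactor
Optimize | Refactor


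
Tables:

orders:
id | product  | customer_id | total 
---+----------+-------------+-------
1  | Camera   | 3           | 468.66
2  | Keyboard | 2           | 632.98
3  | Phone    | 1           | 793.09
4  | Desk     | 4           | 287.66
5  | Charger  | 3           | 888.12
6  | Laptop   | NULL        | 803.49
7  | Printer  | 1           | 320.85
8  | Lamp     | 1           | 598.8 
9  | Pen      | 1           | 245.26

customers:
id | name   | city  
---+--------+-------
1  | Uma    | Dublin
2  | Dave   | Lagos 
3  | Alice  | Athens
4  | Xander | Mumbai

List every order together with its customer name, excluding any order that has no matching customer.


INNER JOIN keeps only orders rows whose customer_id matches an id in customers. Walk through each order:
  - order 1 (Camera): customer_id=3 -> matches Alice
  - order 2 (Keyboard): customer_id=2 -> matches Dave
  - order 3 (Phone): customer_id=1 -> matches Uma
  - order 4 (Desk): customer_id=4 -> matches Xander
  - order 5 (Charger): customer_id=3 -> matches Alice
  - order 6 (Laptop): customer_id=NULL, no match -> dropped
  - order 7 (Printer): customer_id=1 -> matches Uma
  - order 8 (Lamp): customer_id=1 -> matches Uma
  - order 9 (Pen): customer_id=1 -> matches Uma
So 1 of 9 rows is dropped.

SQL:
SELECT a.product, b.name AS customer
FROM orders a
INNER JOIN customers b ON a.customer_id = b.id

Result:
product  | customer
---------+---------
Camera   | Alice   
Keyboard | Dave    
Phone    | Uma     
Desk     | Xander  
Charger  | Alice   
Printer  | Uma     
Lamp     | Uma     
Pen      | Uma     


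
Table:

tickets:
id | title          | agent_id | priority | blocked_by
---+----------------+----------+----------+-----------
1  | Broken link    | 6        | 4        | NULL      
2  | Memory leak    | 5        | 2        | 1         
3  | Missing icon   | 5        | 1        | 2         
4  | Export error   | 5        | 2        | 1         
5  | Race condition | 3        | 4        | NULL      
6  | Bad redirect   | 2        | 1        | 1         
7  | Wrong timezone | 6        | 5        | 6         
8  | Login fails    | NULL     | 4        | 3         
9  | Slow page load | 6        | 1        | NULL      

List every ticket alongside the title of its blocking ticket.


This is a self-join: tickets is joined to a second copy of itself, matching each row's blocked_by to another row's id. Use LEFT JOIN so rows with blocked_by=NULL are kept.
  - ticket 1 (Broken link): blocked_by=NULL -> NULL
  - ticket 2 (Memory leak): blocked_by=1 -> Broken link
  - ticket 3 (Missing icon): blocked_by=2 -> Memory leak
  - ticket 4 (Export error): blocked_by=1 -> Broken link
  - ticket 5 (Race condition): blocked_by=NULL -> NULL
  - ticket 6 (Bad redirect): blocked_by=1 -> Broken link
  - ticket 7 (Wrong timezone): blocked_by=6 -> Bad redirect
  - ticket 8 (Login fails): blocked_by=3 -> Missing icon
  - ticket 9 (Slow page load): blocked_by=NULL -> NULL

SQL:
SELECT a.title AS item, b.title AS blocked_by
FROM tickets a
LEFT JOIN tickets b ON a.blocked_by = b.id

Result:
item           | blocked_by  
---------------+-------------
Broken link    | NULL        
Memory leak    | Broken link 
Missing icon   | Memory leak 
Export error   | Broken link 
Race condition | NULL        
Bad redirect   | Broken link 
Wrong timezone | Bad redirect
Login fails    | Missing icon
Slow page load | NULL        


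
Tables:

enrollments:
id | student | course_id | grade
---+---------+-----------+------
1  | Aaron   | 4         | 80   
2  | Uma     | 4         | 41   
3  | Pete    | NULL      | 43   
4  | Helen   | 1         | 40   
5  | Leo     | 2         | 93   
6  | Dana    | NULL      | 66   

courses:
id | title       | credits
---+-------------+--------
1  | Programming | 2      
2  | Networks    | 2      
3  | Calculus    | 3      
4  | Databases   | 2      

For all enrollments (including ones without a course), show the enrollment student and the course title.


LEFT JOIN keeps every row from enrollments (the left table); where course_id has no match in courses, the course columns become NULL. Walk through each enrollment:
  - enrollment 1 (Aaron): course_id=4 -> matches Databases
  - enrollment 2 (Uma): course_id=4 -> matches Databases
  - enrollment 3 (Pete): course_id=NULL, no match -> kept with NULL
  - enrollment 4 (Helen): course_id=1 -> matches Programming
  - enrollment 5 (Leo): course_id=2 -> matches Networks
  - enrollment 6 (Dana): course_id=NULL, no match -> kept with NULL
All 6 rows appear; 2 have NULL course.

SQL:
SELECT a.student, b.title AS course
FROM enrollments a
LEFT JOIN courses b ON a.course_id = b.id

Result:
student | course     
--------+------------
Aaron   | Databases  
Uma     | Databases  
Pete    | NULL       
Helen   | Programming
Leo     | Networks   
Dana    | NULL       


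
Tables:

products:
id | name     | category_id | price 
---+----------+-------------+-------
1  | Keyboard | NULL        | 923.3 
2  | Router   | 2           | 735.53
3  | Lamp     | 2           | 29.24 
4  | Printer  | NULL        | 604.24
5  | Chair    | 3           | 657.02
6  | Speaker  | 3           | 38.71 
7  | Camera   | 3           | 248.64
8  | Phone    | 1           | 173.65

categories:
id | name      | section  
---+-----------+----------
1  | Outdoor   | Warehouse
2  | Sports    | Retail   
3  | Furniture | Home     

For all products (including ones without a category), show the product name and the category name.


LEFT JOIN keeps every row from products (the left table); where category_id has no match in categories, the category columns become NULL. Walk through each product:
  - product 1 (Keyboard): category_id=NULL, no match -> kept with NULL
  - product 2 (Router): category_id=2 -> matches Sports
  - product 3 (Lamp): category_id=2 -> matches Sports
  - product 4 (Printer): category_id=NULL, no match -> kept with NULL
  - product 5 (Chair): category_id=3 -> matches Furniture
  - product 6 (Speaker): category_id=3 -> matches Furniture
  - product 7 (Camera): category_id=3 -> matches Furniture
  - product 8 (Phone): category_id=1 -> matches Outdoor
All 8 rows appear; 2 have NULL category.

SQL:
SELECT a.name, b.name AS category
FROM products a
LEFT JOIN categories b ON a.category_id = b.id

Result:
name     | category 
---------+----------
Keyboard | NULL     
Router   | Sports   
Lamp     | Sports   
Printer  | NULL     
Chair    | Furniture
Speaker  | Furniture
Camera   | Furniture
Phone    | Outdoor  


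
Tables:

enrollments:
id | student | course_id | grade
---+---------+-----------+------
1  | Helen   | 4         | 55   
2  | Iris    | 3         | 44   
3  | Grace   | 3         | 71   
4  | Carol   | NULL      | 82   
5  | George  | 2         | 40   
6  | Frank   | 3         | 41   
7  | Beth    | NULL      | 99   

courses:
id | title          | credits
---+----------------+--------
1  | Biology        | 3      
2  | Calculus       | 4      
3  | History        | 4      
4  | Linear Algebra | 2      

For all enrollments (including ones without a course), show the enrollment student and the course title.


LEFT JOIN keeps every row from enrollments (the left table); where course_id has no match in courses, the course columns become NULL. Walk through each enrollment:
  - enrollment 1 (Helen): course_id=4 -> matches Linear Algebra
  - enrollment 2 (Iris): course_id=3 -> matches History
  - enrollment 3 (Grace): course_id=3 -> matches History
  - enrollment 4 (Carol): course_id=NULL, no match -> kept with NULL
  - enrollment 5 (George): course_id=2 -> matches Calculus
  - enrollment 6 (Frank): course_id=3 -> matches History
  - enrollment 7 (Beth): course_id=NULL, no match -> kept with NULL
All 7 rows appear; 2 have NULL course.

SQL:
SELECT a.student, b.title AS course
FROM enrollments a
LEFT JOIN courses b ON a.course_id = b.id

Result:
student | course        
--------+---------------
Helen   | Linear Algebra
Iris    | History       
Grace   | History       
Carol   | NULL          
George  | Calculus      
Frank   | History       
Beth    | NULL          


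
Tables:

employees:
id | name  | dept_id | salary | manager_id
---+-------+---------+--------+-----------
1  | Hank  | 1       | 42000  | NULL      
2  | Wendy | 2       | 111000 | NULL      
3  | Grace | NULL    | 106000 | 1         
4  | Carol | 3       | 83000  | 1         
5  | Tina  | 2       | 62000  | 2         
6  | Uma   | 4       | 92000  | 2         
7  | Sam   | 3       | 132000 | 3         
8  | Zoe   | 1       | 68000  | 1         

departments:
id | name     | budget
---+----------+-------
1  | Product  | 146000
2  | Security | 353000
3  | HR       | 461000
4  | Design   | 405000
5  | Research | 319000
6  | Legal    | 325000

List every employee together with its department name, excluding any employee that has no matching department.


INNER JOIN keeps only employees rows whose dept_id matches an id in departments. Walk through each employee:
  - employee 1 (Hank): dept_id=1 -> matches Product
  - employee 2 (Wendy): dept_id=2 -> matches Security
  - employee 3 (Grace): dept_id=NULL, no match -> dropped
  - employee 4 (Carol): dept_id=3 -> matches HR
  - employee 5 (Tina): dept_id=2 -> matches Security
  - employee 6 (Uma): dept_id=4 -> matches Design
  - employee 7 (Sam): dept_id=3 -> matches HR
  - employee 8 (Zoe): dept_id=1 -> matches Product
So 1 of 8 rows is dropped.

SQL:
SELECT a.name, b.name AS department
FROM employees a
INNER JOIN departments b ON a.dept_id = b.id

Result:
name  | department
------+-----------
Hank  | Product   
Wendy | Security  
Carol | HR        
Tina  | Security  
Uma   | Design    
Sam   | HR        
Zoe   | Product   


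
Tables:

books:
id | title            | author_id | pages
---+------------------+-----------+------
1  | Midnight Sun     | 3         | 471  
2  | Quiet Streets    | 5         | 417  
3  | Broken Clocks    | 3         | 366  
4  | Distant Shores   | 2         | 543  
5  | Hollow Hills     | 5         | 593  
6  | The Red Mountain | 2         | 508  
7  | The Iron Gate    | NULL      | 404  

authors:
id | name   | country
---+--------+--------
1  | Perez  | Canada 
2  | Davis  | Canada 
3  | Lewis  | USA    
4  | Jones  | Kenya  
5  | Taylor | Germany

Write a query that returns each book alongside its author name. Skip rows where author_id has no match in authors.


INNER JOIN keeps only books rows whose author_id matches an id in authors. Walk through each book:
  - book 1 (Midnight Sun): author_id=3 -> matches Lewis
  - book 2 (Quiet Streets): author_id=5 -> matches Taylor
  - book 3 (Broken Clocks): author_id=3 -> matches Lewis
  - book 4 (Distant Shores): author_id=2 -> matches Davis
  - book 5 (Hollow Hills): author_id=5 -> matches Taylor
  - book 6 (The Red Mountain): author_id=2 -> matches Davis
  - book 7 (The Iron Gate): author_id=NULL, no match -> dropped
So 1 of 7 rows is dropped.

SQL:
SELECT a.title, b.name AS author
FROM books a
INNER JOIN authors b ON a.author_id = b.id

Result:
title            | author
-----------------+-------
Midnight Sun     | Lewis 
Quiet Streets    | Taylor
Broken Clocks    | Lewis 
Distant Shores   | Davis 
Hollow Hills     | Taylor
The Red Mountain | Davis 


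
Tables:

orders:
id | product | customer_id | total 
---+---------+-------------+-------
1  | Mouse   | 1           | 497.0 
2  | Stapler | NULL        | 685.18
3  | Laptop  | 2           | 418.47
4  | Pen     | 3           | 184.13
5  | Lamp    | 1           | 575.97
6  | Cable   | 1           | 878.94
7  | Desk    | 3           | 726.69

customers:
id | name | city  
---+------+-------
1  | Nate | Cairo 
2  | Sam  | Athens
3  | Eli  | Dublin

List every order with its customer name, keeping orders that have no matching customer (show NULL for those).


LEFT JOIN keeps every row from orders (the left table); where customer_id has no match in customers, the customer columns become NULL. Walk through each order:
  - order 1 (Mouse): customer_id=1 -> matches Nate
  - order 2 (Stapler): customer_id=NULL, no match -> kept with NULL
  - order 3 (Laptop): customer_id=2 -> matches Sam
  - order 4 (Pen): customer_id=3 -> matches Eli
  - order 5 (Lamp): customer_id=1 -> matches Nate
  - order 6 (Cable): customer_id=1 -> matches Nate
  - order 7 (Desk): customer_id=3 -> matches Eli
All 7 rows appear; 1 has NULL customer.

SQL:
SELECT a.product, b.name AS customer
FROM orders a
LEFT JOIN customers b ON a.customer_id = b.id

Result:
product | customer
--------+---------
Mouse   | Nate    
Stapler | NULL    
Laptop  | Sam     
Pen     | Eli     
Lamp    | Nate    
Cable   | Nate    
Desk    | Eli     


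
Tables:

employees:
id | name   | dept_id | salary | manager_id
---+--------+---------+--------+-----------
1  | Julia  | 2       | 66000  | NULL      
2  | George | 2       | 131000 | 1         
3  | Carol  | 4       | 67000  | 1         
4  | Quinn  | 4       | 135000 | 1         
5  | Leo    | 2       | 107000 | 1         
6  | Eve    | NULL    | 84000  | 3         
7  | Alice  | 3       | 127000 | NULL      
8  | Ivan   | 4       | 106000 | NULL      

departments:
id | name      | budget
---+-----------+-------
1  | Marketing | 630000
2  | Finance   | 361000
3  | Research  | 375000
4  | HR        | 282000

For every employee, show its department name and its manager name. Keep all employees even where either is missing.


Two LEFT JOINs from the same base table employees: one to departments via dept_id, one to employees itself via manager_id. Both are LEFT so every employee is preserved.
Match against departments:
  - employee 1 (Julia): dept_id=2 -> matches Finance
  - employee 2 (George): dept_id=2 -> matches Finance
  - employee 3 (Carol): dept_id=4 -> matches HR
  - employee 4 (Quinn): dept_id=4 -> matches HR
  - employee 5 (Leo): dept_id=2 -> matches Finance
  - employee 6 (Eve): dept_id=NULL, no match -> kept with NULL
  - employee 7 (Alice): dept_id=3 -> matches Research
  - employee 8 (Ivan): dept_id=4 -> matches HR
Match against employees (self):
  - employee 1 (Julia): manager_id=NULL -> NULL
  - employee 2 (George): manager_id=1 -> Julia
  - employee 3 (Carol): manager_id=1 -> Julia
  - employee 4 (Quinn): manager_id=1 -> Julia
  - employee 5 (Leo): manager_id=1 -> Julia
  - employee 6 (Eve): manager_id=3 -> Carol
  - employee 7 (Alice): manager_id=NULL -> NULL
  - employee 8 (Ivan): manager_id=NULL -> NULL

SQL:
SELECT a.name, b.name AS department, c.name AS manager
FROM employees a
LEFT JOIN departments b ON a.dept_id = b.id
LEFT JOIN employees c ON a.manager_id = c.id

Result:
name   | department | manager
-------+------------+--------
Julia  | Finance    | NULL   
George | Finance    | Julia  
Carol  | HR         | Julia  
Quinn  | HR         | Julia  
Leo    | Finance    | Julia  
Eve    | NULL       | Carol  
Alice  | Research   | NULL   
Ivan   | HR         | NULL   


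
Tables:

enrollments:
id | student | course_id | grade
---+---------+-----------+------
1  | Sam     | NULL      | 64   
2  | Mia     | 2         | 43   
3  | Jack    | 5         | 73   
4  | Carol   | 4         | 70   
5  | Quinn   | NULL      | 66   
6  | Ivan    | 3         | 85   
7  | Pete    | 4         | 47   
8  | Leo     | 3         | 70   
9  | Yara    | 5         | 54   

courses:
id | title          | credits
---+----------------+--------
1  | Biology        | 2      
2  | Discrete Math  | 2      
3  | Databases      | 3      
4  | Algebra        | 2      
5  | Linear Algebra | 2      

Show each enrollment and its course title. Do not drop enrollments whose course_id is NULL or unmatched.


LEFT JOIN keeps every row from enrollments (the left table); where course_id has no match in courses, the course columns become NULL. Walk through each enrollment:
  - enrollment 1 (Sam): course_id=NULL, no match -> kept with NULL
  - enrollment 2 (Mia): course_id=2 -> matches Discrete Math
  - enrollment 3 (Jack): course_id=5 -> matches Linear Algebra
  - enrollment 4 (Carol): course_id=4 -> matches Algebra
  - enrollment 5 (Quinn): course_id=NULL, no match -> kept with NULL
  - enrollment 6 (Ivan): course_id=3 -> matches Databases
  - enrollment 7 (Pete): course_id=4 -> matches Algebra
  - enrollment 8 (Leo): course_id=3 -> matches Databases
  - enrollment 9 (Yara): course_id=5 -> matches Linear Algebra
All 9 rows appear; 2 have NULL course.

SQL:
SELECT a.student, b.title AS course
FROM enrollments a
LEFT JOIN courses b ON a.course_id = b.id

Result:
student | course        
--------+---------------
Sam     | NULL          
Mia     | Discrete Math 
Jack    | Linear Algebra
Carol   | Algebra       
Quinn   | NULL          
Ivan    | Databases     
Pete    | Algebra       
Leo     | Databases     
Yara    | Linear Algebra


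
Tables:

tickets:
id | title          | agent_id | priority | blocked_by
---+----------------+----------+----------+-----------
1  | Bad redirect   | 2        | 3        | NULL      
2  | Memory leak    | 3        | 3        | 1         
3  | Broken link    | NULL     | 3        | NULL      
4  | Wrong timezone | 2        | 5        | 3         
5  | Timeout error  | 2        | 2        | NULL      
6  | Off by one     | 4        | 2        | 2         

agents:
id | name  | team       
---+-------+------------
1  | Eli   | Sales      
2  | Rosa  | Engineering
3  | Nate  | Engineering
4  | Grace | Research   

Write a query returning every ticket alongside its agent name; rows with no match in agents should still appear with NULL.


LEFT JOIN keeps every row from tickets (the left table); where agent_id has no match in agents, the agent columns become NULL. Walk through each ticket:
  - ticket 1 (Bad redirect): agent_id=2 -> matches Rosa
  - ticket 2 (Memory leak): agent_id=3 -> matches Nate
  - ticket 3 (Broken link): agent_id=NULL, no match -> kept with NULL
  - ticket 4 (Wrong timezone): agent_id=2 -> matches Rosa
  - ticket 5 (Timeout error): agent_id=2 -> matches Rosa
  - ticket 6 (Off by one): agent_id=4 -> matches Grace
All 6 rows appear; 1 has NULL agent.

SQL:
SELECT a.title, b.name AS agent
FROM tickets a
LEFT JOIN agents b ON a.agent_id = b.id

Result:
title          | agent
---------------+------
Bad redirect   | Rosa 
Memory leak    | Nate 
Broken link    | NULL 
Wrong timezone | Rosa 
Timeout error  | Rosa 
Off by one     | Grace


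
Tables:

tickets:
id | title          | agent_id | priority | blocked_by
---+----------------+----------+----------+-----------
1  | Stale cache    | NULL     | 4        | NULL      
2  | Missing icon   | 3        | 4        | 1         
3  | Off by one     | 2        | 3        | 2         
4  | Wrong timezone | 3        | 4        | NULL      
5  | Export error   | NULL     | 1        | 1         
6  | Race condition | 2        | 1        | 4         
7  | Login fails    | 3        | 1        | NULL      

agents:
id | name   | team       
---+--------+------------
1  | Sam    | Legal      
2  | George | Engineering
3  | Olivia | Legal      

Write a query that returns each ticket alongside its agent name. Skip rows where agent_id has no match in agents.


INNER JOIN keeps only tickets rows whose agent_id matches an id in agents. Walk through each ticket:
  - ticket 1 (Stale cache): agent_id=NULL, no match -> dropped
  - ticket 2 (Missing icon): agent_id=3 -> matches Olivia
  - ticket 3 (Off by one): agent_id=2 -> matches George
  - ticket 4 (Wrong timezone): agent_id=3 -> matches Olivia
  - ticket 5 (Export error): agent_id=NULL, no match -> dropped
  - ticket 6 (Race condition): agent_id=2 -> matches George
  - ticket 7 (Login fails): agent_id=3 -> matches Olivia
So 2 of 7 rows are dropped.

SQL:
SELECT a.title, b.name AS agent
FROM tickets a
INNER JOIN agents b ON a.agent_id = b.id

Result:
title          | agent 
---------------+-------
Missing icon   | Olivia
Off by one     | George
Wrong timezone | Olivia
Race condition | George
Login fails    | Olivia


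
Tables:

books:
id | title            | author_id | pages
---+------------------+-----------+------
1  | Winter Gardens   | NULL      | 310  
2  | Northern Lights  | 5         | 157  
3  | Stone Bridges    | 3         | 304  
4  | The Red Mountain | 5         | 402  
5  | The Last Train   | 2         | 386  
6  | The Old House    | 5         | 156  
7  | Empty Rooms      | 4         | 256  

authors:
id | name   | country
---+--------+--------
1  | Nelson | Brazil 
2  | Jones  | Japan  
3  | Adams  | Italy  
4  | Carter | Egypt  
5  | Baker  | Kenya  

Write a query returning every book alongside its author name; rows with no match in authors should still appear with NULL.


LEFT JOIN keeps every row from books (the left table); where author_id has no match in authors, the author columns become NULL. Walk through each book:
  - book 1 (Winter Gardens): author_id=NULL, no match -> kept with NULL
  - book 2 (Northern Lights): author_id=5 -> matches Baker
  - book 3 (Stone Bridges): author_id=3 -> matches Adams
  - book 4 (The Red Mountain): author_id=5 -> matches Baker
  - book 5 (The Last Train): author_id=2 -> matches Jones
  - book 6 (The Old House): author_id=5 -> matches Baker
  - book 7 (Empty Rooms): author_id=4 -> matches Carter
All 7 rows appear; 1 has NULL author.

SQL:
SELECT a.title, b.name AS author
FROM books a
LEFT JOIN authors b ON a.author_id = b.id

Result:
title            | author
-----------------+-------
Winter Gardens   | NULL  
Northern Lights  | Baker 
Stone Bridges    | Adams 
The Red Mountain | Baker 
The Last Train   | Jones 
The Old House    | Baker 
Empty Rooms      | Carter


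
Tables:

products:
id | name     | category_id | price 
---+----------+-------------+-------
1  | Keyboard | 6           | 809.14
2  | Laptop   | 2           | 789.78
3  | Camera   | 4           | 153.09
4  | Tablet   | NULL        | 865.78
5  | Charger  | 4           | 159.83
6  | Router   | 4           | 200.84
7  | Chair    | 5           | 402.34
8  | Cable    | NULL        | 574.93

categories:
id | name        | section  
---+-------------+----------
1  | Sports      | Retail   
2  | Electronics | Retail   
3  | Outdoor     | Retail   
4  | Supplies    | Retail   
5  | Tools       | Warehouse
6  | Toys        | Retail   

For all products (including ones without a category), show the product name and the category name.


LEFT JOIN keeps every row from products (the left table); where category_id has no match in categories, the category columns become NULL. Walk through each product:
  - product 1 (Keyboard): category_id=6 -> matches Toys
  - product 2 (Laptop): category_id=2 -> matches Electronics
  - product 3 (Camera): category_id=4 -> matches Supplies
  - product 4 (Tablet): category_id=NULL, no match -> kept with NULL
  - product 5 (Charger): category_id=4 -> matches Supplies
  - product 6 (Router): category_id=4 -> matches Supplies
  - product 7 (Chair): category_id=5 -> matches Tools
  - product 8 (Cable): category_id=NULL, no match -> kept with NULL
All 8 rows appear; 2 have NULL category.

SQL:
SELECT a.name, b.name AS category
FROM products a
LEFT JOIN categories b ON a.category_id = b.id

Result:
name     | category   
---------+------------
Keyboard | Toys       
Laptop   | Electronics
Camera   | Supplies   
Tablet   | NULL       
Charger  | Supplies   
Router   | Supplies   
Chair    | Tools      
Cable    | NULL       


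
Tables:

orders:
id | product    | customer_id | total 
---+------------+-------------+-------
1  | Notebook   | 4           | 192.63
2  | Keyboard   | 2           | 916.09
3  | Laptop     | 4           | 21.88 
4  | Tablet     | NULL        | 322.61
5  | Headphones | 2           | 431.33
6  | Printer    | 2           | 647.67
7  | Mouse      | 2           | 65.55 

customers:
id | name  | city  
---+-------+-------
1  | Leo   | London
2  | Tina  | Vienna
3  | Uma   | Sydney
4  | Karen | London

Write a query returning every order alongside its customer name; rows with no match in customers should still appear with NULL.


LEFT JOIN keeps every row from orders (the left table); where customer_id has no match in customers, the customer columns become NULL. Walk through each order:
  - order 1 (Notebook): customer_id=4 -> matches Karen
  - order 2 (Keyboard): customer_id=2 -> matches Tina
  - order 3 (Laptop): customer_id=4 -> matches Karen
  - order 4 (Tablet): customer_id=NULL, no match -> kept with NULL
  - order 5 (Headphones): customer_id=2 -> matches Tina
  - order 6 (Printer): customer_id=2 -> matches Tina
  - order 7 (Mouse): customer_id=2 -> matches Tina
All 7 rows appear; 1 has NULL customer.

SQL:
SELECT a.product, b.name AS customer
FROM orders a
LEFT JOIN customers b ON a.customer_id = b.id

Result:
product    | customer
-----------+---------
Notebook   | Karen   
Keyboard   | Tina    
Laptop     | Karen   
Tablet     | NULL    
Headphones | Tina    
Printer    | Tina    
Mouse      | Tina    


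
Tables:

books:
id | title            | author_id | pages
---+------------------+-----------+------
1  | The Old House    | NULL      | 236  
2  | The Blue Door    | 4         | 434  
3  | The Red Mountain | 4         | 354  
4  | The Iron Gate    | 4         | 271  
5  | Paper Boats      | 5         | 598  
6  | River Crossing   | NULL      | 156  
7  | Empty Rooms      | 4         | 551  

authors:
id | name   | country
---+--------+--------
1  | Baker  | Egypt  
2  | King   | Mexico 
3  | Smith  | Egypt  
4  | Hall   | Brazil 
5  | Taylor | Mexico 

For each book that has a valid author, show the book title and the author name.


INNER JOIN keeps only books rows whose author_id matches an id in authors. Walk through each book:
  - book 1 (The Old House): author_id=NULL, no match -> dropped
  - book 2 (The Blue Door): author_id=4 -> matches Hall
  - book 3 (The Red Mountain): author_id=4 -> matches Hall
  - book 4 (The Iron Gate): author_id=4 -> matches Hall
  - book 5 (Paper Boats): author_id=5 -> matches Taylor
  - book 6 (River Crossing): author_id=NULL, no match -> dropped
  - book 7 (Empty Rooms): author_id=4 -> matches Hall
So 2 of 7 rows are dropped.

SQL:
SELECT a.title, b.name AS author
FROM books a
INNER JOIN authors b ON a.author_id = b.id

Result:
title            | author
-----------------+-------
The Blue Door    | Hall  
The Red Mountain | Hall  
The Iron Gate    | Hall  
Paper Boats      | Taylor
Empty Rooms      | Hall  


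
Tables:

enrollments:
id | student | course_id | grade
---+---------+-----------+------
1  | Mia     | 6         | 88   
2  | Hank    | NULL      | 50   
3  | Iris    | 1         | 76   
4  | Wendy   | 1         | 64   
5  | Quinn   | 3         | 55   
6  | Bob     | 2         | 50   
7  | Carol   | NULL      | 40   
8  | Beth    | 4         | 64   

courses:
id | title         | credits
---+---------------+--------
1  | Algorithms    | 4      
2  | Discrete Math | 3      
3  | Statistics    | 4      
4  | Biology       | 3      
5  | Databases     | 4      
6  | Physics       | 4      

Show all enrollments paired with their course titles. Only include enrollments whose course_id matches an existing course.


INNER JOIN keeps only enrollments rows whose course_id matches an id in courses. Walk through each enrollment:
  - enrollment 1 (Mia): course_id=6 -> matches Physics
  - enrollment 2 (Hank): course_id=NULL, no match -> dropped
  - enrollment 3 (Iris): course_id=1 -> matches Algorithms
  - enrollment 4 (Wendy): course_id=1 -> matches Algorithms
  - enrollment 5 (Quinn): course_id=3 -> matches Statistics
  - enrollment 6 (Bob): course_id=2 -> matches Discrete Math
  - enrollment 7 (Carol): course_id=NULL, no match -> dropped
  - enrollment 8 (Beth): course_id=4 -> matches Biology
So 2 of 8 rows are dropped.

SQL:
SELECT a.student, b.title AS course
FROM enrollments a
INNER JOIN courses b ON a.course_id = b.id

Result:
student | course       
--------+--------------
Mia     | Physics      
Iris    | Algorithms   
Wendy   | Algorithms   
Quinn   | Statistics   
Bob     | Discrete Math
Beth    | Biology      


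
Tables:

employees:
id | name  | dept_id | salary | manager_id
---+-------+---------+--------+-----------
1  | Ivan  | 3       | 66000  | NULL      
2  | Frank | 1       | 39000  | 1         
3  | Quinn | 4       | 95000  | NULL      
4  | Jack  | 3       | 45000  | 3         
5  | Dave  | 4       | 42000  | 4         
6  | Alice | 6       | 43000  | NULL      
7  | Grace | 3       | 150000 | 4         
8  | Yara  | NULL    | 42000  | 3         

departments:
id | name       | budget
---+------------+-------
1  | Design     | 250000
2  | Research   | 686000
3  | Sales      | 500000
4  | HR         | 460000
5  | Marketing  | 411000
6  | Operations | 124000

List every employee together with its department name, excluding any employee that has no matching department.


INNER JOIN keeps only employees rows whose dept_id matches an id in departments. Walk through each employee:
  - employee 1 (Ivan): dept_id=3 -> matches Sales
  - employee 2 (Frank): dept_id=1 -> matches Design
  - employee 3 (Quinn): dept_id=4 -> matches HR
  - employee 4 (Jack): dept_id=3 -> matches Sales
  - employee 5 (Dave): dept_id=4 -> matches HR
  - employee 6 (Alice): dept_id=6 -> matches Operations
  - employee 7 (Grace): dept_id=3 -> matches Sales
  - employee 8 (Yara): dept_id=NULL, no match -> dropped
So 1 of 8 rows is dropped.

SQL:
SELECT a.name, b.name AS department
FROM employees a
INNER JOIN departments b ON a.dept_id = b.id

Result:
name  | department
------+-----------
Ivan  | Sales     
Frank | Design    
Quinn | HR        
Jack  | Sales     
Dave  | HR        
Alice | Operations
Grace | Sales     


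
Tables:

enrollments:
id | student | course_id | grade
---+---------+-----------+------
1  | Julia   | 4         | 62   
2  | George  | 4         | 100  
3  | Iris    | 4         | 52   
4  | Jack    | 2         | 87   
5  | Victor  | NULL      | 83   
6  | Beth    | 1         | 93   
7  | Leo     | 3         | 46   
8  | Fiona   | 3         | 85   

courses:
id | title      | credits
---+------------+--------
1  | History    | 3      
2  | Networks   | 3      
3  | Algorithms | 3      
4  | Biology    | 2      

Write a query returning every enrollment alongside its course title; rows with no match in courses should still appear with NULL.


LEFT JOIN keeps every row from enrollments (the left table); where course_id has no match in courses, the course columns become NULL. Walk through each enrollment:
  - enrollment 1 (Julia): course_id=4 -> matches Biology
  - enrollment 2 (George): course_id=4 -> matches Biology
  - enrollment 3 (Iris): course_id=4 -> matches Biology
  - enrollment 4 (Jack): course_id=2 -> matches Networks
  - enrollment 5 (Victor): course_id=NULL, no match -> kept with NULL
  - enrollment 6 (Beth): course_id=1 -> matches History
  - enrollment 7 (Leo): course_id=3 -> matches Algorithms
  - enrollment 8 (Fiona): course_id=3 -> matches Algorithms
All 8 rows appear; 1 has NULL course.

SQL:
SELECT a.student, b.title AS course
FROM enrollments a
LEFT JOIN courses b ON a.course_id = b.id

Result:
student | course    
--------+-----------
Julia   | Biology   
George  | Biology   
Iris    | Biology   
Jack    | Networks  
Victor  | NULL      
Beth    | History   
Leo     | Algorithms
Fiona   | Algorithms


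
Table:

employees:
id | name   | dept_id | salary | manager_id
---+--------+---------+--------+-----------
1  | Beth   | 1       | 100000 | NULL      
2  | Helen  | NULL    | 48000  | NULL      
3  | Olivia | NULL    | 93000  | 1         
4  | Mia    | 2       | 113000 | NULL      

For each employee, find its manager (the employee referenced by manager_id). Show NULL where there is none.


This is a self-join: employees is joined to a second copy of itself, matching each row's manager_id to another row's id. Use LEFT JOIN so rows with manager_id=NULL are kept.
  - employee 1 (Beth): manager_id=NULL -> NULL
  - employee 2 (Helen): manager_id=NULL -> NULL
  - employee 3 (Olivia): manager_id=1 -> Beth
  - employee 4 (Mia): manager_id=NULL -> NULL

SQL:
SELECT a.name AS item, b.name AS manager
FROM employees a
LEFT JOIN employees b ON a.manager_id = b.id

Result:
item   | manager
-------+--------
Beth   | NULL   
Helen  | NULL   
Olivia | Beth   
Mia    | NULL   


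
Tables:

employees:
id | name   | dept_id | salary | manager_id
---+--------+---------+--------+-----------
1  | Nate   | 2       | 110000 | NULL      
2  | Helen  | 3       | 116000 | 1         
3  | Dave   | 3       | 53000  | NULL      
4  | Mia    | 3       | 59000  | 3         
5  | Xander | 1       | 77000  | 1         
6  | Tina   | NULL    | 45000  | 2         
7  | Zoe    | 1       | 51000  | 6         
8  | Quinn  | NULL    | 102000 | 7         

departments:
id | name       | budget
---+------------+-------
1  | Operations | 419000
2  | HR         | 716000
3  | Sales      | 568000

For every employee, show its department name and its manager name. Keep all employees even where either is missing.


Two LEFT JOINs from the same base table employees: one to departments via dept_id, one to employees itself via manager_id. Both are LEFT so every employee is preserved.
Match against departments:
  - employee 1 (Nate): dept_id=2 -> matches HR
  - employee 2 (Helen): dept_id=3 -> matches Sales
  - employee 3 (Dave): dept_id=3 -> matches Sales
  - employee 4 (Mia): dept_id=3 -> matches Sales
  - employee 5 (Xander): dept_id=1 -> matches Operations
  - employee 6 (Tina): dept_id=NULL, no match -> kept with NULL
  - employee 7 (Zoe): dept_id=1 -> matches Operations
  - employee 8 (Quinn): dept_id=NULL, no match -> kept with NULL
Match against employees (self):
  - employee 1 (Nate): manager_id=NULL -> NULL
  - employee 2 (Helen): manager_id=1 -> Nate
  - employee 3 (Dave): manager_id=NULL -> NULL
  - employee 4 (Mia): manager_id=3 -> Dave
  - employee 5 (Xander): manager_id=1 -> Nate
  - employee 6 (Tina): manager_id=2 -> Helen
  - employee 7 (Zoe): manager_id=6 -> Tina
  - employee 8 (Quinn): manager_id=7 -> Zoe

SQL:
SELECT a.name, b.name AS department, c.name AS manager
FROM employees a
LEFT JOIN departments b ON a.dept_id = b.id
LEFT JOIN employees c ON a.manager_id = c.id

Result:
name   | department | manager
-------+------------+--------
Nate   | HR         | NULL   
Helen  | Sales      | Nate   
Dave   | Sales      | NULL   
Mia    | Sales      | Dave   
Xander | Operations | Nate   
Tina   | NULL       | Helen  
Zoe    | Operations | Tina   
Quinn  | NULL       | Zoe    
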